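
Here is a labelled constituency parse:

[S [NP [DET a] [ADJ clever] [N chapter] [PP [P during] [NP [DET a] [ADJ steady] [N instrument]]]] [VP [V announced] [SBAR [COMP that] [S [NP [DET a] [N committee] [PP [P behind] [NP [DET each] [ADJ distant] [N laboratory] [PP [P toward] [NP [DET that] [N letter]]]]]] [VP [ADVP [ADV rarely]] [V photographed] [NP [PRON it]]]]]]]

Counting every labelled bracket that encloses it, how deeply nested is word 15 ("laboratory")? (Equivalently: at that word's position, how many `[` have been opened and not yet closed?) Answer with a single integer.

The word sits inside N, which is inside NP, inside PP, inside NP, inside S, inside SBAR, inside VP, inside S — 8 brackets in all.

8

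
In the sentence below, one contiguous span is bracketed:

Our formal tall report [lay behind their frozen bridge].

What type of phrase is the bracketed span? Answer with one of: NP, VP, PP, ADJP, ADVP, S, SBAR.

"lay" is the head of the bracketed span, so the span is a verb phrase: VP.

VP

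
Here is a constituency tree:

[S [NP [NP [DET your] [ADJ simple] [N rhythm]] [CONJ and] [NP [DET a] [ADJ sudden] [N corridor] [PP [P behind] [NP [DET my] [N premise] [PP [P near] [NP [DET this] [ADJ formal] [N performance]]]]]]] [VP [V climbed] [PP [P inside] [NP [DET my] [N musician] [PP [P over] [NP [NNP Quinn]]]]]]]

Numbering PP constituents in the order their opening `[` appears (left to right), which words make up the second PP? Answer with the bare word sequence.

The PP opening brackets appear, in order, over: "behind my premise near this formal performance"; "near this formal performance"; "inside my musician over Quinn"; "over Quinn". The second one spans "near this formal performance".

near this formal performance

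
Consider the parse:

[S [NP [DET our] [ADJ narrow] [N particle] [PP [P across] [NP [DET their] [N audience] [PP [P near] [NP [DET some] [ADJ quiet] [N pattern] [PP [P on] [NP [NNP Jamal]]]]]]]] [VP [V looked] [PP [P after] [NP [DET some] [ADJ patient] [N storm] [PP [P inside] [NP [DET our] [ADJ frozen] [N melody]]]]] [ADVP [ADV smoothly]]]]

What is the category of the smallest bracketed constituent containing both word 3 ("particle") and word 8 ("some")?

NP

Both words fall inside [NP our narrow particle across their audience near some quiet pattern on Jamal] (words 1–12), and no smaller constituent contains them both. Label: NP.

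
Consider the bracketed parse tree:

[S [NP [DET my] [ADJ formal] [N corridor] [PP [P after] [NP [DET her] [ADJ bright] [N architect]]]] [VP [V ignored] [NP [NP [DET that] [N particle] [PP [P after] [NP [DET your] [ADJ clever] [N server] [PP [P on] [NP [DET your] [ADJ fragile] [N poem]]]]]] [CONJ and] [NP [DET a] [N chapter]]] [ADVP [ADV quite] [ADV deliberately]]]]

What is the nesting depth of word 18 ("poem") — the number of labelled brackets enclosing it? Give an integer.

9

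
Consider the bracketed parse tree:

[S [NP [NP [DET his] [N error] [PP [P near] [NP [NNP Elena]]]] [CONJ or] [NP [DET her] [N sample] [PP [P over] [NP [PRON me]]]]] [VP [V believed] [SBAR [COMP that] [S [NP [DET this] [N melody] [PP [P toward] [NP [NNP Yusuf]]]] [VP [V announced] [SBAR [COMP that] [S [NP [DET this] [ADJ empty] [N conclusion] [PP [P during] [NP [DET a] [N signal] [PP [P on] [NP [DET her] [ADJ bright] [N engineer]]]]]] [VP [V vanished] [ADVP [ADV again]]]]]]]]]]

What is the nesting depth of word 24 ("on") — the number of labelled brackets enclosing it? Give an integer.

12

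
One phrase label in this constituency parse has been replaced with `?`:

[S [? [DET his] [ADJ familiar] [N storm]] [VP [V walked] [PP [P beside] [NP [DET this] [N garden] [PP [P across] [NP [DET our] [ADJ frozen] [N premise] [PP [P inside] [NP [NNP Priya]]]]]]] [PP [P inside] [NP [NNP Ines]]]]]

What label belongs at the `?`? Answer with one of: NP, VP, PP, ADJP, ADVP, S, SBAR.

A constituent whose immediate children are DET 'his', ADJ 'familiar', N 'storm' is a noun phrase: NP.

NP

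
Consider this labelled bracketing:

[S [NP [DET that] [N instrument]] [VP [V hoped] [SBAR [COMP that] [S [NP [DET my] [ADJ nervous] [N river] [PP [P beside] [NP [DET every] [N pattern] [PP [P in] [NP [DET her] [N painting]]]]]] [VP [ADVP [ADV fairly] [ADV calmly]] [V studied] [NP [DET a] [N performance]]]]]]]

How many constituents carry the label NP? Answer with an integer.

5

Scanning left to right, an opening `[NP` appears at word positions 1, 5, 9, 12, 17 — 5 in total.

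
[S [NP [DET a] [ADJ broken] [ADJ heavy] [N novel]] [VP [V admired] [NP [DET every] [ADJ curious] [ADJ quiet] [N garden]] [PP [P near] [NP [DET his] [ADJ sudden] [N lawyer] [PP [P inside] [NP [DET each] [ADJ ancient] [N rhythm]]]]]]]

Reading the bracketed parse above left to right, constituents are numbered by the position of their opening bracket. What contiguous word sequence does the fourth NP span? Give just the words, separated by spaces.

The NP opening brackets appear, in order, over: "a broken heavy novel"; "every curious quiet garden"; "his sudden lawyer inside each ancient rhythm"; "each ancient rhythm". The fourth one spans "each ancient rhythm".

each ancient rhythm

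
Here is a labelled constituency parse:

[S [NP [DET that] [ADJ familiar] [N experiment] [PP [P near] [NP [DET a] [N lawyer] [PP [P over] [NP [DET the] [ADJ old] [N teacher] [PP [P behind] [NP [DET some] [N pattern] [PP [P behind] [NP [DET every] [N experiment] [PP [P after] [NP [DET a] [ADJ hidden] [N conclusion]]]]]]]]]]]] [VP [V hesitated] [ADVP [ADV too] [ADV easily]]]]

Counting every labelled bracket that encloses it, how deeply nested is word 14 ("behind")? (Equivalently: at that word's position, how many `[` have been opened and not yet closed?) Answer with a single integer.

Path from the root down to the word: S → NP → PP → NP → PP → NP → PP → NP → PP → P. That is 10 enclosing brackets.

10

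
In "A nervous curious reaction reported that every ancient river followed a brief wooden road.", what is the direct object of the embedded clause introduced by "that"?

Within the embedded clause introduced by "that", the direct object of "followed" is "a brief wooden road".

a brief wooden road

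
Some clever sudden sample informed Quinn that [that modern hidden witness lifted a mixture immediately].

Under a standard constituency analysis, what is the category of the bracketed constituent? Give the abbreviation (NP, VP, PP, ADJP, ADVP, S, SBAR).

"lifted" is the head of the bracketed span, so the span is a clause: S.

S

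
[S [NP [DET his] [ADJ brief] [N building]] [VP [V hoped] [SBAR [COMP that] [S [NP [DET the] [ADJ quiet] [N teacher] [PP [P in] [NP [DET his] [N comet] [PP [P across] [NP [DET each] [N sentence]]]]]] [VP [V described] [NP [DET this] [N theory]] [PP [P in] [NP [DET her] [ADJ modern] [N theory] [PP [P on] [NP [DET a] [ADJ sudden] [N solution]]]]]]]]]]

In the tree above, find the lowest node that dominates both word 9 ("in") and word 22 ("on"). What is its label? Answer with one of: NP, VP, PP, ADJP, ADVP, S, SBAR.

S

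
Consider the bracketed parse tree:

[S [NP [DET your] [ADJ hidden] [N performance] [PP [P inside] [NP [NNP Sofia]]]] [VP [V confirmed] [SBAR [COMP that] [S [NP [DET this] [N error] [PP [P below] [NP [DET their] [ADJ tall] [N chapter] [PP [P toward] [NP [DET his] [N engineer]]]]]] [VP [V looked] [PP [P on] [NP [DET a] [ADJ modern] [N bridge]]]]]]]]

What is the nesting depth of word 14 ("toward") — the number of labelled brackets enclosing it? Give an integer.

9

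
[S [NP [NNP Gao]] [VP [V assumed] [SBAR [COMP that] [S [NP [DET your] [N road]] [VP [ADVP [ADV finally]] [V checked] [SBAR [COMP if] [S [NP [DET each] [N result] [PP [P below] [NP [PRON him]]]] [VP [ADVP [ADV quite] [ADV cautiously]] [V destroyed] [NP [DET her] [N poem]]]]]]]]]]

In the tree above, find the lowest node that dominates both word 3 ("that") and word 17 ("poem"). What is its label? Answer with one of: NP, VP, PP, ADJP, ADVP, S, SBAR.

SBAR

Word 3 lies under S → VP → SBAR → COMP; word 17 lies under S → VP → SBAR → S → VP → SBAR → S → VP → NP → N. The lowest shared node is the SBAR.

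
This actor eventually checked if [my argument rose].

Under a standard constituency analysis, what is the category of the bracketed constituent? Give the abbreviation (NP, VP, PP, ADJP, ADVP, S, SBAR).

S

The span is built around the head "rose" — a clause (S).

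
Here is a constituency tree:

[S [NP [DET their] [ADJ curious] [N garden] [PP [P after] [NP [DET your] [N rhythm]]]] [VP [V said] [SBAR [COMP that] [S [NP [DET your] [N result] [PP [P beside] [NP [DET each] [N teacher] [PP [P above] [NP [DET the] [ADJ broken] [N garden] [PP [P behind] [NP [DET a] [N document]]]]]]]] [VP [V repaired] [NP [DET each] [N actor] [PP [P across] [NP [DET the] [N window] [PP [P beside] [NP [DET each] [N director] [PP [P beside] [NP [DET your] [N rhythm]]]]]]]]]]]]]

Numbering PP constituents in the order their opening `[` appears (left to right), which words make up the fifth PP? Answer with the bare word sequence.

Opening `[PP` markers occur at word positions 4, 11, 14, 18, 24, 27, 30; the fifth of these opens the constituent [PP across the window beside each director beside your rhythm].

across the window beside each director beside your rhythm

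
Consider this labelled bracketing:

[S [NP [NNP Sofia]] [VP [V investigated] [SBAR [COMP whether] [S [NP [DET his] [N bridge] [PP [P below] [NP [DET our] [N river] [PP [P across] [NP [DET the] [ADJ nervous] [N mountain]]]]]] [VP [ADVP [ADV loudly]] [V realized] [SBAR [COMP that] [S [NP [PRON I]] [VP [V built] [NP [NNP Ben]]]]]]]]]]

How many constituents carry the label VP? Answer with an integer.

3

Listing each VP by its span: [VP investigated whether his bridge below our river across the nervous mountain loudly realized that I built Ben]; [VP loudly realized that I built Ben]; [VP built Ben] — that makes 3.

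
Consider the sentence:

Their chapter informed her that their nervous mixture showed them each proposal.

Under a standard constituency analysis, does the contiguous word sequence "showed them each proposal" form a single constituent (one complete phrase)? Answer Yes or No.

Yes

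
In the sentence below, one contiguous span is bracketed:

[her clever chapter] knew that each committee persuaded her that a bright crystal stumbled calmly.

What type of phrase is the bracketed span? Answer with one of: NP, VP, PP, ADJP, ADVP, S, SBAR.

The span is built around the noun "chapter" — a noun phrase (NP).

NP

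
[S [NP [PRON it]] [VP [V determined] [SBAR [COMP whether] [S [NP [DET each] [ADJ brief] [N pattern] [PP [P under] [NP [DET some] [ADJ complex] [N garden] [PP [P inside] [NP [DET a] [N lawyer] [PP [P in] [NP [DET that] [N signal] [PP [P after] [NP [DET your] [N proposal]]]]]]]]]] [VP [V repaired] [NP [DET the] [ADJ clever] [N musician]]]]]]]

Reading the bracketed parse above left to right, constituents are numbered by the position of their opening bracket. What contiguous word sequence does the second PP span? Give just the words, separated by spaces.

inside a lawyer in that signal after your proposal

The PP opening brackets appear, in order, over: "under some complex garden inside a lawyer in that signal after your proposal"; "inside a lawyer in that signal after your proposal"; "in that signal after your proposal"; "after your proposal". The second one spans "inside a lawyer in that signal after your proposal".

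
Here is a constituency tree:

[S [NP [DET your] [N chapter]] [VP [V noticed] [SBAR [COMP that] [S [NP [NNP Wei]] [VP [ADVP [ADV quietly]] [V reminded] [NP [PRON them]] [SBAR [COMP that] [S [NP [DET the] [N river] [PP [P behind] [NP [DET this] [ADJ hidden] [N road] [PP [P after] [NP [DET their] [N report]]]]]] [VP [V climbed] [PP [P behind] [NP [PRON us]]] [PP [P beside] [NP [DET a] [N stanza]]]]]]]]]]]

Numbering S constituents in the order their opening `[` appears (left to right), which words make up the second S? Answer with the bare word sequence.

Wei quietly reminded them that the river behind this hidden road after their report climbed behind us beside a stanza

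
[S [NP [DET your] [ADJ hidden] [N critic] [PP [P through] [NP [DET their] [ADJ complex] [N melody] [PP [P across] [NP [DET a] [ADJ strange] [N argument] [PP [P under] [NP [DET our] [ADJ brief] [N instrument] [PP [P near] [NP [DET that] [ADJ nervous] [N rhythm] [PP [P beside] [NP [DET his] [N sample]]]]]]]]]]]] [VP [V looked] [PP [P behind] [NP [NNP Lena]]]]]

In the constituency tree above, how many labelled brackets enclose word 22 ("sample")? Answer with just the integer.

13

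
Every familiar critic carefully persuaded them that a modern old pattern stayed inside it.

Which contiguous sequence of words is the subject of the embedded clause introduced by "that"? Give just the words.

a modern old pattern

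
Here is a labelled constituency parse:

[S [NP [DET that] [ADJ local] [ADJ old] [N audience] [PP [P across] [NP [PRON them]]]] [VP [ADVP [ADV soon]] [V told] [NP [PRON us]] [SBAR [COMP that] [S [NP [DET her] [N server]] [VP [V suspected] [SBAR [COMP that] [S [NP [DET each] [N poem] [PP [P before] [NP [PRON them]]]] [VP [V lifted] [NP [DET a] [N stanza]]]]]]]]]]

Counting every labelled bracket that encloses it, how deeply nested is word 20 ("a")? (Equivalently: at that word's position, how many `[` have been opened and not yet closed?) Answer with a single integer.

Path from the root down to the word: S → VP → SBAR → S → VP → SBAR → S → VP → NP → DET. That is 10 enclosing brackets.

10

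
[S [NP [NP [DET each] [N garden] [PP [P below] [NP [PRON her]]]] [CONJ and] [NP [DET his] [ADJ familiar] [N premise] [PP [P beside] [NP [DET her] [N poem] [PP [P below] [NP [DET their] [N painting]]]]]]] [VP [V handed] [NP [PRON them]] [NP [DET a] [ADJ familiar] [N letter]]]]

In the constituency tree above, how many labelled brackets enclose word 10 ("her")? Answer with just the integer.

Counting open brackets not yet closed at "her": [S [NP [NP [PP [NP [DET = 6.

6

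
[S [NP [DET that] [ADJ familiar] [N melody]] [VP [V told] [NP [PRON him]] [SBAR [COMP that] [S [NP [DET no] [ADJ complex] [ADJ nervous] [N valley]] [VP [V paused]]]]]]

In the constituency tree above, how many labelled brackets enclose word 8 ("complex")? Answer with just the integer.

Path from the root down to the word: S → VP → SBAR → S → NP → ADJ. That is 6 enclosing brackets.

6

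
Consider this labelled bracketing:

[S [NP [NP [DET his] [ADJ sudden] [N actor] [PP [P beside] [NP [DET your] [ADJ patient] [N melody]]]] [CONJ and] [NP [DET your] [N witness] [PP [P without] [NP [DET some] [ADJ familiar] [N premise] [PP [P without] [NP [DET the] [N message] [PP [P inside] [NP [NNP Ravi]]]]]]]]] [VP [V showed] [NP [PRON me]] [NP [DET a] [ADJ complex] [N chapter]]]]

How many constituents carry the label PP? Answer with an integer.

Listing each PP by its span: [PP beside your patient melody]; [PP without some familiar premise without the message inside Ravi]; [PP without the message inside Ravi]; [PP inside Ravi] — that makes 4.

4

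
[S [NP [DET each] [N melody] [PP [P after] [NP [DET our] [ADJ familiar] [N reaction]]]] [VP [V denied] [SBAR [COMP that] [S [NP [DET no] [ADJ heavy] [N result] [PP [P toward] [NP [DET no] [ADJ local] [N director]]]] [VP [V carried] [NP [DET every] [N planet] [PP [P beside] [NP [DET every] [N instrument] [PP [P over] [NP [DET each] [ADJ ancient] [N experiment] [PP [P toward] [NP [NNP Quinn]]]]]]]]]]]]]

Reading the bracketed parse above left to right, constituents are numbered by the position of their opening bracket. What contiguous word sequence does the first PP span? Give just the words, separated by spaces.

after our familiar reaction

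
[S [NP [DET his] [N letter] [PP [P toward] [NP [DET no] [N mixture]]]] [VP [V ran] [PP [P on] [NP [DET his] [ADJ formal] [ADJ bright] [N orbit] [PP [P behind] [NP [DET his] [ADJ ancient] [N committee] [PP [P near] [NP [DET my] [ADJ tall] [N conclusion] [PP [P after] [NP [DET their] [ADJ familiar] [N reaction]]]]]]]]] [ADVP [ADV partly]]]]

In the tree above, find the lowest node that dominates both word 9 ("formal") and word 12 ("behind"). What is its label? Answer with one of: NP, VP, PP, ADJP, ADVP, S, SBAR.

NP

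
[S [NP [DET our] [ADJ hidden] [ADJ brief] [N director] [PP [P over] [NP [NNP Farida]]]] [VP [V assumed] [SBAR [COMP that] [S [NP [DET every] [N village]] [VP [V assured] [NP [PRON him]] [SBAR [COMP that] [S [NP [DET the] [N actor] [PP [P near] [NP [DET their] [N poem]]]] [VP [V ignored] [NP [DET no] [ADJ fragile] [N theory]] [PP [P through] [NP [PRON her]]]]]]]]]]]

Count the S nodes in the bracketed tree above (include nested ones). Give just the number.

3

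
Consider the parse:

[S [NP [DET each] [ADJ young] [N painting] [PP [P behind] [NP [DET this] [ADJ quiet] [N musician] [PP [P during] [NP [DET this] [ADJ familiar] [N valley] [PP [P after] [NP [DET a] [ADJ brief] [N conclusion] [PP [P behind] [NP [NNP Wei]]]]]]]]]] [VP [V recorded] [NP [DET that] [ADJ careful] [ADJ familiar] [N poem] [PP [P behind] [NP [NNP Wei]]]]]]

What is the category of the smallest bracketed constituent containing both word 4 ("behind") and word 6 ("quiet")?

PP

Word 4 lies under S → NP → PP → P; word 6 lies under S → NP → PP → NP → ADJ. The lowest shared node is the PP.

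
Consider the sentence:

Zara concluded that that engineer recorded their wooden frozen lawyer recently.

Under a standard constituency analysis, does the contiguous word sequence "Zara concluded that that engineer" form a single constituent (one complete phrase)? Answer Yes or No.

No

"Zara" belongs to the noun phrase "Zara" while "engineer" belongs to the verb phrase "concluded that that engineer recorded their wooden frozen lawyer recently"; a span that runs across that boundary is not a single phrase.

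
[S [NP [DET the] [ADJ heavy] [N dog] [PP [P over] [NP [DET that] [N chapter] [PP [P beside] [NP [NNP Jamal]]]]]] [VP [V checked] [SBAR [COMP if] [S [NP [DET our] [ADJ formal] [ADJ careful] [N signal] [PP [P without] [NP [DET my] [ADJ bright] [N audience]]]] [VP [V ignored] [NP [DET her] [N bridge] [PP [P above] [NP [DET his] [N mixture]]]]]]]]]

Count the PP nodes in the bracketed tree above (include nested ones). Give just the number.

4

The PP constituents are: [PP over that chapter beside Jamal]; [PP beside Jamal]; [PP without my bright audience]; [PP above his mixture]. Total: 4.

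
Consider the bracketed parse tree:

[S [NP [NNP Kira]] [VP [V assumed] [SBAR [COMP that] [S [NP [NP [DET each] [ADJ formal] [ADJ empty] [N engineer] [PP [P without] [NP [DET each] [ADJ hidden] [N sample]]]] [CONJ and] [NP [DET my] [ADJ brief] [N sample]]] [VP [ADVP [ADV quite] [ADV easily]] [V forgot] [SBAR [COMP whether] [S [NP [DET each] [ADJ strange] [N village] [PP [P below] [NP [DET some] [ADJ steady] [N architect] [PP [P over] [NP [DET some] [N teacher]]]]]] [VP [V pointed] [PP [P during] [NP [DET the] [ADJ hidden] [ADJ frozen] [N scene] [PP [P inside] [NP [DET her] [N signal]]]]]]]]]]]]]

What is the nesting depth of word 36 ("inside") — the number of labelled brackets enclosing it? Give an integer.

Counting open brackets not yet closed at "inside": [S [VP [SBAR [S [VP [SBAR [S [VP [PP [NP [PP [P = 12.

12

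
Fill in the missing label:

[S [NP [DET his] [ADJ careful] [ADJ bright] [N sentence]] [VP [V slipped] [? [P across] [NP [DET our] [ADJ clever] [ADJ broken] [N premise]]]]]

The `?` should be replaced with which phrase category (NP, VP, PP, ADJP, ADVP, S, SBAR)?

The `?` node immediately contains: P 'across', NP. That is the internal structure of a prepositional phrase, so the label is PP.

PP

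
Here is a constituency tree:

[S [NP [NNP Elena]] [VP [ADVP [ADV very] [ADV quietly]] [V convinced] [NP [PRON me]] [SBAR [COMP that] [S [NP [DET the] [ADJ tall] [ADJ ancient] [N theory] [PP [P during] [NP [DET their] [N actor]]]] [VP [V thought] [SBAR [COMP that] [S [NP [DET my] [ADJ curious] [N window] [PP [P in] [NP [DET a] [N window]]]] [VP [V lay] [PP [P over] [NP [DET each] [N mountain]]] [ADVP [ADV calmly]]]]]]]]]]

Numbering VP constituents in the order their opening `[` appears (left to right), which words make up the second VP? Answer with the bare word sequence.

thought that my curious window in a window lay over each mountain calmly

The VP opening brackets appear, in order, over: "very quietly convinced me that the tall ancient theory during their actor thought that my curious window in a window lay over each mountain calmly"; "thought that my curious window in a window lay over each mountain calmly"; "lay over each mountain calmly". The second one spans "thought that my curious window in a window lay over each mountain calmly".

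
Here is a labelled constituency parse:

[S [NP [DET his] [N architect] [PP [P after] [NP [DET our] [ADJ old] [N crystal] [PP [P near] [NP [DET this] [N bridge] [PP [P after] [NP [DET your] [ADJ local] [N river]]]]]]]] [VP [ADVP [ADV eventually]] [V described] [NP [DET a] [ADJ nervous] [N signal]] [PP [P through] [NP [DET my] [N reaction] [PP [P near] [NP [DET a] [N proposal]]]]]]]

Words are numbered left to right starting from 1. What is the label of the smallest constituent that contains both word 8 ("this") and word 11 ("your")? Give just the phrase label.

Both words fall inside [NP this bridge after your local river] (words 8–13), and no smaller constituent contains them both. Label: NP.

NP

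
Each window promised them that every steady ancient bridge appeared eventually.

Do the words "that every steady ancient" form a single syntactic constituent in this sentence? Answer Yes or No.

"that" belongs to the complementizer "that" while "ancient" belongs to the clause "every steady ancient bridge appeared eventually"; a span that runs across that boundary is not a single phrase.

No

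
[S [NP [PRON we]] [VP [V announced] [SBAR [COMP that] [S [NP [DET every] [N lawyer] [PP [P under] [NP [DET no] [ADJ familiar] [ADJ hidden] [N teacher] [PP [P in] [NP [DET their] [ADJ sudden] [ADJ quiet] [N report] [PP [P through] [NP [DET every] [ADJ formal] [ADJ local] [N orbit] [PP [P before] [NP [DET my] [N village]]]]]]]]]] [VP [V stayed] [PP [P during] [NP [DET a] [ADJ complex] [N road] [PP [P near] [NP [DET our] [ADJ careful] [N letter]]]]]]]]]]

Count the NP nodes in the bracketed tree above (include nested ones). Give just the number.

8

Scanning left to right, an opening `[NP` appears at word positions 1, 4, 7, 12, 17, 22, 26, 30 — 8 in total.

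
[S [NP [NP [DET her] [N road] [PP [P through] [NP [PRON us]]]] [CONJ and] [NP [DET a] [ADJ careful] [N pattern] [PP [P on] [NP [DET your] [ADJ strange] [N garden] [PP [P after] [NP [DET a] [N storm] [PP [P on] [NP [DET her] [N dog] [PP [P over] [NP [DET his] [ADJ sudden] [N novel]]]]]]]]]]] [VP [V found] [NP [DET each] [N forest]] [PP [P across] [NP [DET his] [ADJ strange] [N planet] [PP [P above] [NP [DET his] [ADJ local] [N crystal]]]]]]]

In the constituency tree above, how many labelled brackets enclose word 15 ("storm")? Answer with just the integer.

8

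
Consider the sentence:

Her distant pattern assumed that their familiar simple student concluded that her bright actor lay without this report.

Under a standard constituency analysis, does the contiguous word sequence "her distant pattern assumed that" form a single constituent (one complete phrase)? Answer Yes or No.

The smallest constituent containing the whole sequence is the clause [S her distant pattern assumed that their familiar simple student concluded that her bright actor lay without this report], but the sequence is only part of it — it straddles the boundary between noun phrase "her distant pattern" and verb phrase "assumed that their familiar simple student concluded that her bright actor lay without this report".

No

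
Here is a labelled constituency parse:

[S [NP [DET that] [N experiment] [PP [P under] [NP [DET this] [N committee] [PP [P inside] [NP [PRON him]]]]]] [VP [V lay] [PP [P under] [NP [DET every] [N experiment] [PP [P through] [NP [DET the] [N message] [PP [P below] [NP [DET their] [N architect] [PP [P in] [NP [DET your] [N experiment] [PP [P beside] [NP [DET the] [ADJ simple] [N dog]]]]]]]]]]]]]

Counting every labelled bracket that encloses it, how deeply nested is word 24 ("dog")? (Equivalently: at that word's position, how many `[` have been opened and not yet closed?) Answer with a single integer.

Path from the root down to the word: S → VP → PP → NP → PP → NP → PP → NP → PP → NP → PP → NP → N. That is 13 enclosing brackets.

13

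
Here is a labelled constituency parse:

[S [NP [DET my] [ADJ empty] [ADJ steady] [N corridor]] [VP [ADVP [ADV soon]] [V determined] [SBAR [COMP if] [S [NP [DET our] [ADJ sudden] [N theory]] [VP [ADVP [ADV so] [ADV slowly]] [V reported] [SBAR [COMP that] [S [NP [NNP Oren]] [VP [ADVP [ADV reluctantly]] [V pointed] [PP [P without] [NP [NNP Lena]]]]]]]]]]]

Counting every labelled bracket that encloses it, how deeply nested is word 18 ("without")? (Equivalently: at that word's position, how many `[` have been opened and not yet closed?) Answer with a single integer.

10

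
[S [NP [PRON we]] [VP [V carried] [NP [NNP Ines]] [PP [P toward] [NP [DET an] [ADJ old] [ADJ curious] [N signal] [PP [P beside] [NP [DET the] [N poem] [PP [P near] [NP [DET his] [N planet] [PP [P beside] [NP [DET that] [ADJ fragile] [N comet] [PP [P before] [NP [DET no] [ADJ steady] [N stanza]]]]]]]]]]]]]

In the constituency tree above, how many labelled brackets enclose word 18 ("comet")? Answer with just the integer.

Counting open brackets not yet closed at "comet": [S [VP [PP [NP [PP [NP [PP [NP [PP [NP [N = 11.

11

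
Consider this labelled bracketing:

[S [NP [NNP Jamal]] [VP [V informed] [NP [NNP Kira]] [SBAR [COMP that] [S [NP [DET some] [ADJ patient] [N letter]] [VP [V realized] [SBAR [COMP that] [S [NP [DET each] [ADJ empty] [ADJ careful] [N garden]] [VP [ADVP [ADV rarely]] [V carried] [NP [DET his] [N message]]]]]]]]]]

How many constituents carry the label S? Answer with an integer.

The S constituents are: [S Jamal informed Kira that some patient letter realized that each empty careful garden rarely carried his message]; [S some patient letter realized that each empty careful garden rarely carried his message]; [S each empty careful garden rarely carried his message]. Total: 3.

3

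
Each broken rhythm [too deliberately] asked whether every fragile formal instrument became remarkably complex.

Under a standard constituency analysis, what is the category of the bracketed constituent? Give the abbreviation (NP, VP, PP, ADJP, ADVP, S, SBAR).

ADVP

The span is built around the adverb "deliberately" — an adverb phrase (ADVP).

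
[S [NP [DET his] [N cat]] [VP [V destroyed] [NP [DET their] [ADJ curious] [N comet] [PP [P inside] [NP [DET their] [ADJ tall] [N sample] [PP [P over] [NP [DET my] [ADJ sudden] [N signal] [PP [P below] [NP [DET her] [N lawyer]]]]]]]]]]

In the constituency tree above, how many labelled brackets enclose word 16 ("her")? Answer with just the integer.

10

Counting open brackets not yet closed at "her": [S [VP [NP [PP [NP [PP [NP [PP [NP [DET = 10.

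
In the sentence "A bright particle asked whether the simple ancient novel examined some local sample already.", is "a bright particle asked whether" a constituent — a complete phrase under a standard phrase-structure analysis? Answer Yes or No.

The sequence begins inside the noun phrase "a bright particle" and ends inside the verb phrase "asked whether the simple ancient novel examined some local sample already"; it crosses a phrase boundary, so no single node in the tree spans exactly those words.

No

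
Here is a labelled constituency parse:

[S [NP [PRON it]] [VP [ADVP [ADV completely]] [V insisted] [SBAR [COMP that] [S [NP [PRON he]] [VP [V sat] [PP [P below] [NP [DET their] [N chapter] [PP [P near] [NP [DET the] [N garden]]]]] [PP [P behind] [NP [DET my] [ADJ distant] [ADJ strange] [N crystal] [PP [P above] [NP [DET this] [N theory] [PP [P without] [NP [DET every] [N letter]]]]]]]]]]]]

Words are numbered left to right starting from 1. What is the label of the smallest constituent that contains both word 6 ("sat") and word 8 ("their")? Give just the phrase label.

The smallest bracket enclosing both words is [VP sat below their chapter near the garden behind my distant strange crystal above this theory without every letter], so the label is VP.

VP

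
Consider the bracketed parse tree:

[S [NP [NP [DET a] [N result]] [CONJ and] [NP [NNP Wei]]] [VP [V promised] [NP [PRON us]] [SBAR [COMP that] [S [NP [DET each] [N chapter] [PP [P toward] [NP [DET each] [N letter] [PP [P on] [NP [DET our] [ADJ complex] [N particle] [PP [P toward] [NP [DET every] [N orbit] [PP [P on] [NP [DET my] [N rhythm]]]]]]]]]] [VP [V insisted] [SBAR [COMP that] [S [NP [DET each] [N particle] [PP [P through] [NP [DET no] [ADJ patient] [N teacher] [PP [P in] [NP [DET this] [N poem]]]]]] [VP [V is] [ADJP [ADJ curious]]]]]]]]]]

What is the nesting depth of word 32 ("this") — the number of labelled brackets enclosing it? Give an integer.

13

Counting open brackets not yet closed at "this": [S [VP [SBAR [S [VP [SBAR [S [NP [PP [NP [PP [NP [DET = 13.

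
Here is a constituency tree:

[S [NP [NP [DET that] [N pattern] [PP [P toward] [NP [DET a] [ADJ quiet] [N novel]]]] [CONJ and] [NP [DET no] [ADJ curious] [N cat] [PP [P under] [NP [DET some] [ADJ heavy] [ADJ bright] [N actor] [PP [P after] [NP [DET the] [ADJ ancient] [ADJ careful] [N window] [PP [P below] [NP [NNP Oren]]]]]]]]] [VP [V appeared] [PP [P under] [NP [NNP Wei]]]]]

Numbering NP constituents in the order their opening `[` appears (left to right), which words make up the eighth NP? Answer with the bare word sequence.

Wei

The NP opening brackets appear, in order, over: "that pattern toward a quiet novel and no curious cat under some heavy bright actor after the ancient careful window below Oren"; "that pattern toward a quiet novel"; "a quiet novel"; "no curious cat under some heavy bright actor after the ancient careful window below Oren"; "some heavy bright actor after the ancient careful window below Oren"; "the ancient careful window below Oren"; "Oren"; "Wei". The eighth one spans "Wei".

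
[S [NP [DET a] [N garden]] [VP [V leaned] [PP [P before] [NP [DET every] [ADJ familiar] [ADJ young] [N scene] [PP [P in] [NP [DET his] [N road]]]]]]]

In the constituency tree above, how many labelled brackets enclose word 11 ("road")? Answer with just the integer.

7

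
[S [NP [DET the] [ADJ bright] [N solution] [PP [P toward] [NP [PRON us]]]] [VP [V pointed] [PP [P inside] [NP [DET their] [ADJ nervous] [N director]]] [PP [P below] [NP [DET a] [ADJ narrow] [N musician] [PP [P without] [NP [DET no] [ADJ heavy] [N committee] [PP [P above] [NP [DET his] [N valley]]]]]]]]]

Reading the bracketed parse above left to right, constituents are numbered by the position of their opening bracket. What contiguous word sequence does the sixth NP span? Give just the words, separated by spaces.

his valley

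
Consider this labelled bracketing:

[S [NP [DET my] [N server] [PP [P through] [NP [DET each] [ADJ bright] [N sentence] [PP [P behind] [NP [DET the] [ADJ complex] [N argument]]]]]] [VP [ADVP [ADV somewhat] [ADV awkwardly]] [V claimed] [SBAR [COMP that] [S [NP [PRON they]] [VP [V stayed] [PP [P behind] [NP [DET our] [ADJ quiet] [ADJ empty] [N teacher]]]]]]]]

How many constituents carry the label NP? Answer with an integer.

Scanning left to right, an opening `[NP` appears at word positions 1, 4, 8, 15, 18 — 5 in total.

5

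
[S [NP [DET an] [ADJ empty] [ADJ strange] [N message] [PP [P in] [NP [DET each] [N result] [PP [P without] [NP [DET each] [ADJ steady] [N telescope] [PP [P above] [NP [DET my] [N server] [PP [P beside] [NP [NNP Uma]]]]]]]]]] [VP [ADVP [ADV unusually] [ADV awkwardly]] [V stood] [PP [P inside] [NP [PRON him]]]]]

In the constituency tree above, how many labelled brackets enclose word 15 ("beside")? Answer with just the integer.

10

Counting open brackets not yet closed at "beside": [S [NP [PP [NP [PP [NP [PP [NP [PP [P = 10.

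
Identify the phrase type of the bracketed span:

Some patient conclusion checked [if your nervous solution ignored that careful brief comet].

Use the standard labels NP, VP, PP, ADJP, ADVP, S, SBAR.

"if" is the head of the bracketed span, so the span is a subordinate clause: SBAR.

SBAR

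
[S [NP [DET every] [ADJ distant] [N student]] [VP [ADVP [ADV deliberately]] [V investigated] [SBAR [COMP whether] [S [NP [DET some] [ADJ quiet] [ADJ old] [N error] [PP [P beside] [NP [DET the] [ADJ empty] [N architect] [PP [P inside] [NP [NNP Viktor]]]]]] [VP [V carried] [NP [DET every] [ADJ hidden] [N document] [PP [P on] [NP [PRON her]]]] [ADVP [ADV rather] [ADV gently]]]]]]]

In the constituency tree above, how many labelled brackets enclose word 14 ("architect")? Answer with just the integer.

The word sits inside N, which is inside NP, inside PP, inside NP, inside S, inside SBAR, inside VP, inside S — 8 brackets in all.

8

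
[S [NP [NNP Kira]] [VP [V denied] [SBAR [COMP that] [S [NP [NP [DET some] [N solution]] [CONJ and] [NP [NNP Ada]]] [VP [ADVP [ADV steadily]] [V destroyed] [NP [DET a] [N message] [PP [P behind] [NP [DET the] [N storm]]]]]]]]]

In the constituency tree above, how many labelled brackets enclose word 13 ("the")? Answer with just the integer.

9

Counting open brackets not yet closed at "the": [S [VP [SBAR [S [VP [NP [PP [NP [DET = 9.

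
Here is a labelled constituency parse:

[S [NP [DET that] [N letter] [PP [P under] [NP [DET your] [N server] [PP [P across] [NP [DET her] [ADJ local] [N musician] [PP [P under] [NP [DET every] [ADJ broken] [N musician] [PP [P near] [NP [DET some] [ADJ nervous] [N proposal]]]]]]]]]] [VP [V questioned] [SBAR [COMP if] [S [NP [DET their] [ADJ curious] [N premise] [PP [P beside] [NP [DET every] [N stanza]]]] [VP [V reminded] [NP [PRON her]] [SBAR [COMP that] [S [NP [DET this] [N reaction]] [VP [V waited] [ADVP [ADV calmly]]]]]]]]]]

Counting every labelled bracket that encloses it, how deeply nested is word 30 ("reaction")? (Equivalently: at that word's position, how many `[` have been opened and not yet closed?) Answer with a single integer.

9

Counting open brackets not yet closed at "reaction": [S [VP [SBAR [S [VP [SBAR [S [NP [N = 9.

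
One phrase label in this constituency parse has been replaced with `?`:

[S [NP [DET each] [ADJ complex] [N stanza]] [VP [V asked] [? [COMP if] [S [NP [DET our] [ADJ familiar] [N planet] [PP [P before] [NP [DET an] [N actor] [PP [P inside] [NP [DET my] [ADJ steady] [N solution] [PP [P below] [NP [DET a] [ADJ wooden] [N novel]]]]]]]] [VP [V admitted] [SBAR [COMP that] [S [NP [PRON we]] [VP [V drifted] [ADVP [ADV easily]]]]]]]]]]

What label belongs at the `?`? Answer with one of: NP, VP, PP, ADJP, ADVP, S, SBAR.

A constituent whose immediate children are COMP 'if', S is a subordinate clause: SBAR.

SBAR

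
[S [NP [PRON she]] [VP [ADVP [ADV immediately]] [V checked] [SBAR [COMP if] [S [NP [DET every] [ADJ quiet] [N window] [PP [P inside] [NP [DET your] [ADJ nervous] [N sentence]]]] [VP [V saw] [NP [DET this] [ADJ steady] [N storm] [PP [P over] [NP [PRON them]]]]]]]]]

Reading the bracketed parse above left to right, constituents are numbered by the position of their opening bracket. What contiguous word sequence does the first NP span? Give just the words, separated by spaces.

In left-to-right order the NP constituents are "she"; "every quiet window inside your nervous sentence"; "your nervous sentence"; "this steady storm over them"; "them". Number 1 is "she".

she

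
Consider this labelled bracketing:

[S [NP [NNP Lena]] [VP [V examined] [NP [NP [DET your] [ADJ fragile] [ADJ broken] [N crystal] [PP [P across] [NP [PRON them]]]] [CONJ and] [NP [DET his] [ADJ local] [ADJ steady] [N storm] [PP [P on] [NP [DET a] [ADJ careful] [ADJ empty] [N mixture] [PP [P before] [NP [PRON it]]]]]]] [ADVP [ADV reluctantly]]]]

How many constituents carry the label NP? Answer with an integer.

7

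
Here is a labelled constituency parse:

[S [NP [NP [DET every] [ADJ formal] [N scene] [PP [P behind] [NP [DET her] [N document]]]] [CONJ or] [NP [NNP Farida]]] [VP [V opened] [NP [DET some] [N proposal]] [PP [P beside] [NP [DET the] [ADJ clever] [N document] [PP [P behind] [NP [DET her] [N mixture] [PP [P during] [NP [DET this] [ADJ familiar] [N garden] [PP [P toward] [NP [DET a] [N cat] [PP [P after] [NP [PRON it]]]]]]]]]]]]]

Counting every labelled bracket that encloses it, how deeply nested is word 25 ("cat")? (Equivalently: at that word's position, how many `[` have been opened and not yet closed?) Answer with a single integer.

11

Counting open brackets not yet closed at "cat": [S [VP [PP [NP [PP [NP [PP [NP [PP [NP [N = 11.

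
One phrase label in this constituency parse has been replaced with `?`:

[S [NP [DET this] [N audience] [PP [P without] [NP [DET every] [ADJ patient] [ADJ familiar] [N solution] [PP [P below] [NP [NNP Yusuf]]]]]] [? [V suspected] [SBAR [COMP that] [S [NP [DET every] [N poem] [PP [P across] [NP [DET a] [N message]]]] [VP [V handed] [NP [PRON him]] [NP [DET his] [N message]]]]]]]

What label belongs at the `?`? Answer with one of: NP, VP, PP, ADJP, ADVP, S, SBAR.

VP

Looking at what the `?` directly dominates — V 'suspected', SBAR — this is a verb phrase (VP).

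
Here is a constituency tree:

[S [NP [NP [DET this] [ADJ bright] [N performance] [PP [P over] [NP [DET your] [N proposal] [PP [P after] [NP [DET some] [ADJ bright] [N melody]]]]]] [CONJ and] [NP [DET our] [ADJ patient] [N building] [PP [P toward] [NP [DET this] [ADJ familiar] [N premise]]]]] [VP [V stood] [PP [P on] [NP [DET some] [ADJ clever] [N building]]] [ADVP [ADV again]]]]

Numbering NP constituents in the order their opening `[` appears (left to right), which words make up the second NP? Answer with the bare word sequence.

In left-to-right order the NP constituents are "this bright performance over your proposal after some bright melody and our patient building toward this familiar premise"; "this bright performance over your proposal after some bright melody"; "your proposal after some bright melody"; "some bright melody"; "our patient building toward this familiar premise"; "this familiar premise"; "some clever building". Number 2 is "this bright performance over your proposal after some bright melody".

this bright performance over your proposal after some bright melody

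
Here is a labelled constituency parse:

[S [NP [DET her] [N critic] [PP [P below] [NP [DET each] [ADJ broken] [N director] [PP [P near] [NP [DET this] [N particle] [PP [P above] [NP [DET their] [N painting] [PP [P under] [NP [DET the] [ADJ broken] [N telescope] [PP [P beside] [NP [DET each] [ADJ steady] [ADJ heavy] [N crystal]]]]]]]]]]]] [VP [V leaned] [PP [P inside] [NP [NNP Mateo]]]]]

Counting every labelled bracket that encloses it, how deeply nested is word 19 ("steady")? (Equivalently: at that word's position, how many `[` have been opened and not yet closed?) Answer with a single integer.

13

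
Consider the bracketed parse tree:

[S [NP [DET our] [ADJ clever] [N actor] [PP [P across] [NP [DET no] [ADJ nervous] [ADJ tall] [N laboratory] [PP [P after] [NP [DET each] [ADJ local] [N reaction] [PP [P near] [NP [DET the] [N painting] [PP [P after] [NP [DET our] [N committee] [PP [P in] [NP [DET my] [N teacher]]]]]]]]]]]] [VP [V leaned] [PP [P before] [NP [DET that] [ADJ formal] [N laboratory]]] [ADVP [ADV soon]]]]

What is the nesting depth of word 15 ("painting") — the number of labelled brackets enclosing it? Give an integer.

9

Counting open brackets not yet closed at "painting": [S [NP [PP [NP [PP [NP [PP [NP [N = 9.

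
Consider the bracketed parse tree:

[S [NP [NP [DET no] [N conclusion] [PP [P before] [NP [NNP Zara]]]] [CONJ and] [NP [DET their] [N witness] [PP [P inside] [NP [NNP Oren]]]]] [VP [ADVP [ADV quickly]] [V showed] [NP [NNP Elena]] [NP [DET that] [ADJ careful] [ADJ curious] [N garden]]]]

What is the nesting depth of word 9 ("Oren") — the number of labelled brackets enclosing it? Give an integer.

6

The word sits inside NNP, which is inside NP, inside PP, inside NP, inside NP, inside S — 6 brackets in all.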